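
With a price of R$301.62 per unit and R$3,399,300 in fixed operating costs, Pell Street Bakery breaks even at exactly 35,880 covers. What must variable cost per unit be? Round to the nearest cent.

Contribution per unit must be FC / Q = R$3,399,300 / 35,880 = R$94.7408.
Variable cost per unit = R$301.62 − R$94.7408 = R$206.88.

R$206.88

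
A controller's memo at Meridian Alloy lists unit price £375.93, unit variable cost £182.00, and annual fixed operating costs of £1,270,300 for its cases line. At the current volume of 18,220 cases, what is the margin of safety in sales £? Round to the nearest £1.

£4,386,990

Contribution margin per unit = £375.93 − £182.00 = £193.93. Break-even units = £1,270,300 ÷ £193.93 = 6,550.30; break-even revenue = 6,550.30 × £375.93 = £2,462,454.90.
Current sales = 18,220 × £375.93 = £6,849,444.60.
Margin of safety = £6,849,444.60 − £2,462,454.90 = £4,386,990.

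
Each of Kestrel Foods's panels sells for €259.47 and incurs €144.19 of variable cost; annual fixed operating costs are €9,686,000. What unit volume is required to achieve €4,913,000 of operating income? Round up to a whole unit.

126,640 panels

Contribution margin per unit = €259.47 − €144.19 = €115.28.
Units = (FC + target) / CM = (€9,686,000 + €4,913,000) / €115.28 = 126,639.49, so 126,640 panels.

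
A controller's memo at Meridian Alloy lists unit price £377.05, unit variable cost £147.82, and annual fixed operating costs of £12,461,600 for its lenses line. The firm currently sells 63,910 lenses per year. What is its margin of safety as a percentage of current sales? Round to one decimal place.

Contribution margin per unit = £377.05 − £147.82 = £229.23. Break-even units = £12,461,600 ÷ £229.23 = 54,362.87; break-even revenue = 54,362.87 × £377.05 = £20,497,519.00.
Current sales = 63,910 × £377.05 = £24,097,265.50.
Margin of safety = (£24,097,265.50 − £20,497,519.00) ÷ £24,097,265.50 = 14.9%.

14.9%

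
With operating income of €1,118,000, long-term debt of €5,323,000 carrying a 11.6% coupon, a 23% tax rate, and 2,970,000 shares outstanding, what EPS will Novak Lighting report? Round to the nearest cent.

€0.13

Interest = €617,468.00, so EBT = €1,118,000 − €617,468.00 = €500,532.00.
After tax at 23%: net income = €500,532.00 × 0.77 = €385,409.64.
Per share: €385,409.64 / 2,970,000 shares = €0.13.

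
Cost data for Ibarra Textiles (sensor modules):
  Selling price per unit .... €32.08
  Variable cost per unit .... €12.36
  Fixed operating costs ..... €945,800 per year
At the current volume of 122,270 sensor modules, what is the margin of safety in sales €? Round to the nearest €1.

Contribution margin per unit = €32.08 − €12.36 = €19.72. Break-even units = €945,800 ÷ €19.72 = 47,961.46; break-even revenue = 47,961.46 × €32.08 = €1,538,603.65.
Current sales = 122,270 × €32.08 = €3,922,421.60.
Margin of safety = €3,922,421.60 − €1,538,603.65 = €2,383,818.

€2,383,818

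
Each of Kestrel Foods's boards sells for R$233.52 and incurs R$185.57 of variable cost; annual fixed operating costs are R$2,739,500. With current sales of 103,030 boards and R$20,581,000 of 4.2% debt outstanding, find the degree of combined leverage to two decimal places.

3.70

Total contribution margin = 103,030 × R$47.95 = R$4,940,288.50.
Operating income = contribution − fixed costs = R$4,940,288.50 − R$2,739,500 = R$2,200,788.50. Interest = R$864,402.00.
DOL = R$4,940,288.50 ÷ R$2,200,788.50 = 2.2448; DFL = R$2,200,788.50 ÷ R$1,336,386.50 = 1.6468.
Combined leverage = 2.2448 × 1.6468 = 3.6967.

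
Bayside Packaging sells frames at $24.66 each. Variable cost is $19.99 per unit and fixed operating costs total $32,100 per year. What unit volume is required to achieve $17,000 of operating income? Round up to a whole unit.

Each unit contributes $24.66 − $19.99 = $4.67.
Units = (FC + target) / CM = ($32,100 + $17,000) / $4.67 = 10,513.92, so 10,514 frames.

10,514 frames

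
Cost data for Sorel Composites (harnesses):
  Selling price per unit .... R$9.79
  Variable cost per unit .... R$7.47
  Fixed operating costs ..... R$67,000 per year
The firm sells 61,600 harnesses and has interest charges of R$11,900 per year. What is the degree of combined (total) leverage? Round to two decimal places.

2.23

Contribution at this volume is 61,600 × R$2.32 = R$142,912.00.
Subtracting fixed costs: EBIT = R$142,912.00 − R$67,000 = R$75,912.00. Interest = R$11,900.00, so EBIT − I = R$64,012.00.
Degree of total leverage = total CM / (EBIT − interest) = R$142,912.00 / R$64,012.00 = 2.2326.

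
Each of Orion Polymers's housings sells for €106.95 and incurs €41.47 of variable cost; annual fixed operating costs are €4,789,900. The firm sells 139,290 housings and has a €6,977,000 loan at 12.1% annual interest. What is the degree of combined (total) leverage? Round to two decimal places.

2.62

Total contribution margin = 139,290 × €65.48 = €9,120,709.20.
Subtracting fixed costs: EBIT = €9,120,709.20 − €4,789,900 = €4,330,809.20. Interest = €844,217.00.
DOL = €9,120,709.20 ÷ €4,330,809.20 = 2.1060; DFL = €4,330,809.20 ÷ €3,486,592.20 = 1.2421.
DCL = DOL × DFL = 2.1060 × 1.2421 = 2.6159.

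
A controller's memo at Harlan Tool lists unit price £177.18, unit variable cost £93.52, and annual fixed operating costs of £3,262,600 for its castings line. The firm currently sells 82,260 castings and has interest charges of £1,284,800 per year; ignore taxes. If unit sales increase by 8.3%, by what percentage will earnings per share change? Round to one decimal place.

+24.5%

Contribution at this volume is 82,260 × £83.66 = £6,881,871.60.
Operating income = contribution − fixed costs = £6,881,871.60 − £3,262,600 = £3,619,271.60.
After interest of £1,284,800.00, pre-tax earnings = £2,334,471.60.
Degree of combined leverage = contribution ÷ (EBIT − I) = £6,881,871.60 ÷ £2,334,471.60 = 2.9479.
%ΔEPS = DCL × %ΔSales = 2.9479 × +8.3% = +24.5%.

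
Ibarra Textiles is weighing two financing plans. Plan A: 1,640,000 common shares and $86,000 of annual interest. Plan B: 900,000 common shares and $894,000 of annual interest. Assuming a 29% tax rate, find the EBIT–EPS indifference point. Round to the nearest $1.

At indifference, (EBIT − 86,000)(1 − t)/1,640,000 = (EBIT − 894,000)(1 − t)/900,000.
The (1 − t) factor cancels: (EBIT − 86,000) × 900,000 = (EBIT − 894,000) × 1,640,000.
Solving, EBIT = (894,000·1,640,000 − 86,000·900,000) / (1,640,000 − 900,000) = 1,388,760,000,000 / 740,000 = 1,876,702.70.

$1,876,703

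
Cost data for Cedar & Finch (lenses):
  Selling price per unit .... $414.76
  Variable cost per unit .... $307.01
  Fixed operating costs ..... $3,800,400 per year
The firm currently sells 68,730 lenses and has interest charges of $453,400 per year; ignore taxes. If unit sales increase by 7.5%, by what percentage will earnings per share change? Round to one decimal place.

Total contribution margin = 68,730 × $107.75 = $7,405,657.50.
Subtracting fixed costs: EBIT = $7,405,657.50 − $3,800,400 = $3,605,257.50.
After interest of $453,400.00, pre-tax earnings = $3,151,857.50.
Degree of combined leverage = contribution ÷ (EBIT − I) = $7,405,657.50 ÷ $3,151,857.50 = 2.3496.
EPS therefore changes by 2.3496 × (+7.5%) = +17.6%.

+17.6%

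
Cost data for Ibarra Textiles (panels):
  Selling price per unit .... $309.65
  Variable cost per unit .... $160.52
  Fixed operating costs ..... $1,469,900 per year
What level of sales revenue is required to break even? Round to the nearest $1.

$3,052,066

CM per unit = $309.65 − $160.52 = $149.13; CM ratio = $149.13 / $309.65 = 0.4816.
Break-even sales = FC ÷ CM ratio = $1,469,900 × $309.65 / $149.13 = $3,052,066.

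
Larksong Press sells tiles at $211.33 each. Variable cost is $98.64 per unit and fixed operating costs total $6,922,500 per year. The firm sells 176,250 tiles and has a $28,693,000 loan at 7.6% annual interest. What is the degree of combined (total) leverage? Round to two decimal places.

At 176,250 units, contribution = 176,250 × $112.69 = $19,861,612.50.
EBIT = $19,861,612.50 − $6,922,500 = $12,939,112.50. Interest = $2,180,668.00, so EBIT − I = $10,758,444.50.
Degree of total leverage = total CM / (EBIT − interest) = $19,861,612.50 / $10,758,444.50 = 1.8461.

1.85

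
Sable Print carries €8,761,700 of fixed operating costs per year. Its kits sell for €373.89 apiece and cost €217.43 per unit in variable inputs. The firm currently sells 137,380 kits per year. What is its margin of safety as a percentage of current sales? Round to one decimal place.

Each unit contributes €373.89 − €217.43 = €156.46. Break-even units = €8,761,700 ÷ €156.46 = 55,999.62; break-even revenue = 55,999.62 × €373.89 = €20,937,696.62.
Actual sales revenue = 137,380 × €373.89 = €51,365,008.20.
Margin of safety = (€51,365,008.20 − €20,937,696.62) ÷ €51,365,008.20 = 59.2%.

59.2%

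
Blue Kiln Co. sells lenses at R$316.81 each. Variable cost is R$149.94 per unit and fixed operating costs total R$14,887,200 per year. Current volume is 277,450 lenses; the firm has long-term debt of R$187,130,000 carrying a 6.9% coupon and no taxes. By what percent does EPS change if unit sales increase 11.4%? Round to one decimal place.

At 277,450 units, contribution = 277,450 × R$166.87 = R$46,298,081.50.
Subtracting fixed costs: EBIT = R$46,298,081.50 − R$14,887,200 = R$31,410,881.50.
After interest of R$12,911,970.00, pre-tax earnings = R$18,498,911.50.
Degree of combined leverage = contribution ÷ (EBIT − I) = R$46,298,081.50 ÷ R$18,498,911.50 = 2.5027.
%ΔEPS = DCL × %ΔSales = 2.5027 × +11.4% = +28.5%.

+28.5%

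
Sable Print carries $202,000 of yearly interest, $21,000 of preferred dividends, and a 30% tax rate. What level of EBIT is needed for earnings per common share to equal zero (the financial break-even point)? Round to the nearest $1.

$232,000

Preferred dividends are paid after tax, so their pre-tax equivalent is $21,000 ÷ (1 − 0.30) = $30,000.00.
EPS = 0 when EBIT covers interest plus the pre-tax preferred burden: $202,000 + $30,000.00 = $232,000.00.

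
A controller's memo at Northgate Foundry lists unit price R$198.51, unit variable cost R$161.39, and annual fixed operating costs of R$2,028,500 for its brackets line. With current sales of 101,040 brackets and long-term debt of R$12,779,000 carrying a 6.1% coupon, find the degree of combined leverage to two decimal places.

3.98

Contribution at this volume is 101,040 × R$37.12 = R$3,750,604.80.
Operating income = contribution − fixed costs = R$3,750,604.80 − R$2,028,500 = R$1,722,104.80. Interest = R$779,519.00.
DOL = R$3,750,604.80 ÷ R$1,722,104.80 = 2.1779; DFL = R$1,722,104.80 ÷ R$942,585.80 = 1.8270.
Combined leverage = 2.1779 × 1.8270 = 3.9790.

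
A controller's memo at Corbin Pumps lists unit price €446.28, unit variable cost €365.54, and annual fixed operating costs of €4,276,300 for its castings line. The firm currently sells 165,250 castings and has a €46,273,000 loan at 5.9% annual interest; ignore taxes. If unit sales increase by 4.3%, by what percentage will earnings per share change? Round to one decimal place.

Total contribution margin = 165,250 × €80.74 = €13,342,285.00.
EBIT = €13,342,285.00 − €4,276,300 = €9,065,985.00.
After interest of €2,730,107.00, pre-tax earnings = €6,335,878.00.
DCL = total CM / (EBIT − I) = €13,342,285.00 / €6,335,878.00 = 2.1058.
%ΔEPS = DCL × %ΔSales = 2.1058 × +4.3% = +9.1%.

+9.1%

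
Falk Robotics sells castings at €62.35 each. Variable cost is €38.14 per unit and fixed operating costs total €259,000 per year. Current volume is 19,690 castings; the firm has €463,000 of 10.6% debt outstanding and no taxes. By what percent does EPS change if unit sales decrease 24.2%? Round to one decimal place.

-68.4%

Total contribution margin = 19,690 × €24.21 = €476,694.90.
Operating income = contribution − fixed costs = €476,694.90 − €259,000 = €217,694.90.
After interest of €49,078.00, pre-tax earnings = €168,616.90.
DCL = total CM / (EBIT − I) = €476,694.90 / €168,616.90 = 2.8271.
%ΔEPS = DCL × %ΔSales = 2.8271 × -24.2% = -68.4%.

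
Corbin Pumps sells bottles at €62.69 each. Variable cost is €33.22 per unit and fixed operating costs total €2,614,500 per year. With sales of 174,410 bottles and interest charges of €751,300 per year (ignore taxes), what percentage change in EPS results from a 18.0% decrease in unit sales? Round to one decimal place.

-52.2%

Contribution at this volume is 174,410 × €29.47 = €5,139,862.70.
EBIT = €5,139,862.70 − €2,614,500 = €2,525,362.70.
Interest = €751,300.00, so EBIT − I = €1,774,062.70.
DCL = total CM / (EBIT − I) = €5,139,862.70 / €1,774,062.70 = 2.8972.
%ΔEPS = DCL × %ΔSales = 2.8972 × -18.0% = -52.2%.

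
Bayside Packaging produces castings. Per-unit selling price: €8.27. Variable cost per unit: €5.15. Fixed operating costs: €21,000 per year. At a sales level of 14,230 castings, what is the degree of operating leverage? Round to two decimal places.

Contribution at this volume is 14,230 × €3.12 = €44,397.60.
Subtracting fixed costs: EBIT = €44,397.60 − €21,000 = €23,397.60.
So DOL = total CM / EBIT = €44,397.60 / €23,397.60 = 1.8975.

1.90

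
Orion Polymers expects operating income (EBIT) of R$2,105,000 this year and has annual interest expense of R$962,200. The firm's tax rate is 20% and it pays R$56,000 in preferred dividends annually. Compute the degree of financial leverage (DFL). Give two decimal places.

1.96

Annual interest charges come to R$962,200.00.
Pre-tax preferred-dividend burden = R$56,000 ÷ (1 − 0.20) = R$70,000.00.
DFL = EBIT ÷ [EBIT − I − D_p/(1−t)] = R$2,105,000 ÷ [R$2,105,000 − R$962,200.00 − R$70,000.00] = R$2,105,000 ÷ R$1,072,800.00 = 1.9622.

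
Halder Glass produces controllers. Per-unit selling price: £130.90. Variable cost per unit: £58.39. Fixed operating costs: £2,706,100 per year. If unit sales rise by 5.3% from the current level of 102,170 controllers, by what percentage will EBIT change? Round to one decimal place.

+8.4%

Contribution at this volume is 102,170 × £72.51 = £7,408,346.70.
Operating income = contribution − fixed costs = £7,408,346.70 − £2,706,100 = £4,702,246.70.
Degree of operating leverage = £7,408,346.70 / £4,702,246.70 = 1.5755.
Operating income changes by 1.5755 × +5.3% = +8.4%.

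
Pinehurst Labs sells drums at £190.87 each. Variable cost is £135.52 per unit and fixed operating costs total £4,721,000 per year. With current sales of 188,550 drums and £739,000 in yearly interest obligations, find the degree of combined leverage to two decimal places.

2.10

Contribution at this volume is 188,550 × £55.35 = £10,436,242.50.
Subtracting fixed costs: EBIT = £10,436,242.50 − £4,721,000 = £5,715,242.50. Interest = £739,000.00.
DOL = £10,436,242.50 ÷ £5,715,242.50 = 1.8260; DFL = £5,715,242.50 ÷ £4,976,242.50 = 1.1485.
Combined leverage = 1.8260 × 1.1485 = 2.0972.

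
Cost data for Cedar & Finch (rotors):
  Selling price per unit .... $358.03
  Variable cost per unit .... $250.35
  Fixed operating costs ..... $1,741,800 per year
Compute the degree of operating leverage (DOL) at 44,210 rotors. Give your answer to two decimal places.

1.58

Total contribution margin = 44,210 × $107.68 = $4,760,532.80.
EBIT = $4,760,532.80 − $1,741,800 = $3,018,732.80.
So DOL = total CM / EBIT = $4,760,532.80 / $3,018,732.80 = 1.5770.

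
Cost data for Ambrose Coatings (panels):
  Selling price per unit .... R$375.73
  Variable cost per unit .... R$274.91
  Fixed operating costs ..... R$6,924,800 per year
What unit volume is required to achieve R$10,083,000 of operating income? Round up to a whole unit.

168,695 panels

Contribution margin per unit = R$375.73 − R$274.91 = R$100.82.
Required volume = (fixed costs + target profit) ÷ CM = (R$6,924,800 + R$10,083,000) ÷ R$100.82 = 168,694.70, so 168,695 panels.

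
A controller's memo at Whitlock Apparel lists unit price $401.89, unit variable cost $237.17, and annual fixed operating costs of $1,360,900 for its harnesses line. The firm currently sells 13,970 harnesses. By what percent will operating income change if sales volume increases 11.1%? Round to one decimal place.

+27.2%

Total contribution margin = 13,970 × $164.72 = $2,301,138.40.
EBIT = $2,301,138.40 − $1,360,900 = $940,238.40.
So DOL = total CM / EBIT = $2,301,138.40 / $940,238.40 = 2.4474.
Operating income changes by 2.4474 × +11.1% = +27.2%.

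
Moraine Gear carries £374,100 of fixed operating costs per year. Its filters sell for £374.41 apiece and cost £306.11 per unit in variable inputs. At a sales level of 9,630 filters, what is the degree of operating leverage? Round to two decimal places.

Contribution at this volume is 9,630 × £68.30 = £657,729.00.
Subtracting fixed costs: EBIT = £657,729.00 − £374,100 = £283,629.00.
So DOL = total CM / EBIT = £657,729.00 / £283,629.00 = 2.3190.

2.32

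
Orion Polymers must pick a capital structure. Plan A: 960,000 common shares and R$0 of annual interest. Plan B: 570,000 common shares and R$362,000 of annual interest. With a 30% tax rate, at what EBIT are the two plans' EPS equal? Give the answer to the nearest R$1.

Set EPS_A = EPS_B: (EBIT − R$0)(1 − 0.30) ÷ 960,000 = (EBIT − R$362,000)(1 − 0.30) ÷ 570,000.
The (1 − t) factor cancels: (EBIT − 0) × 570,000 = (EBIT − 362,000) × 960,000.
Solving, EBIT = (362,000·960,000 − 0·570,000) / (960,000 − 570,000) = 347,520,000,000 / 390,000 = 891,076.92.

R$891,077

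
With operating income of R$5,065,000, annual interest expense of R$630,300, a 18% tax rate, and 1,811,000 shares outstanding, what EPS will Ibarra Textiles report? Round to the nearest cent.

R$2.01

Interest = R$630,300.00, so EBT = R$5,065,000 − R$630,300.00 = R$4,434,700.00.
Net income = R$4,434,700.00 × (1 − 0.18) = R$3,636,454.00.
EPS = R$3,636,454.00 ÷ 1,811,000 = R$2.01.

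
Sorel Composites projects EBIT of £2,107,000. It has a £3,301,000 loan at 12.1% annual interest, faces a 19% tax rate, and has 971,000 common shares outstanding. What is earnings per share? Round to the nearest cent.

£1.42

Interest = £399,421.00, so EBT = £2,107,000 − £399,421.00 = £1,707,579.00.
Net income = £1,707,579.00 × (1 − 0.19) = £1,383,138.99.
Per share: £1,383,138.99 / 971,000 shares = £1.42.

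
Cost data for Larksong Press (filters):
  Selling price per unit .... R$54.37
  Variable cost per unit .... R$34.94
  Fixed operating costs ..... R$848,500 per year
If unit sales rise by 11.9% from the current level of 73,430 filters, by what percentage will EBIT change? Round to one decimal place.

+29.4%

At 73,430 units, contribution = 73,430 × R$19.43 = R$1,426,744.90.
Subtracting fixed costs: EBIT = R$1,426,744.90 − R$848,500 = R$578,244.90.
DOL = contribution ÷ EBIT = R$1,426,744.90 ÷ R$578,244.90 = 2.4674.
%ΔEBIT = DOL × %ΔSales = 2.4674 × +11.9% = +29.4%.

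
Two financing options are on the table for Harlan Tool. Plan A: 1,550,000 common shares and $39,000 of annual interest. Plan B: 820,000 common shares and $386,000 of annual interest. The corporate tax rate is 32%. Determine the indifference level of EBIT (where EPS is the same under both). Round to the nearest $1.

At indifference, (EBIT − 39,000)(1 − t)/1,550,000 = (EBIT − 386,000)(1 − t)/820,000.
The (1 − t) factor cancels: (EBIT − 39,000) × 820,000 = (EBIT − 386,000) × 1,550,000.
Solving, EBIT = (386,000·1,550,000 − 39,000·820,000) / (1,550,000 − 820,000) = 566,320,000,000 / 730,000 = 775,780.82.

$775,781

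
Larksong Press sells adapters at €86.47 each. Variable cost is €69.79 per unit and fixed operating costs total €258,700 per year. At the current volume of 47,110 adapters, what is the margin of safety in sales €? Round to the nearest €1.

€2,732,487

Contribution margin per unit = €86.47 − €69.79 = €16.68. Break-even units = €258,700 ÷ €16.68 = 15,509.59; break-even revenue = 15,509.59 × €86.47 = €1,341,114.45.
Actual sales revenue = 47,110 × €86.47 = €4,073,601.70.
Margin of safety = €4,073,601.70 − €1,341,114.45 = €2,732,487.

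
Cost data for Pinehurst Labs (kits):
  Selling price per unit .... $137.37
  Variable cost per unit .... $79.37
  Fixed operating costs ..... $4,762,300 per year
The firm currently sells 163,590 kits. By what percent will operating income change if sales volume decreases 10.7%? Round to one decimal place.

-21.5%

At 163,590 units, contribution = 163,590 × $58.00 = $9,488,220.00.
Operating income = contribution − fixed costs = $9,488,220.00 − $4,762,300 = $4,725,920.00.
DOL = contribution ÷ EBIT = $9,488,220.00 ÷ $4,725,920.00 = 2.0077.
%ΔEBIT = DOL × %ΔSales = 2.0077 × -10.7% = -21.5%.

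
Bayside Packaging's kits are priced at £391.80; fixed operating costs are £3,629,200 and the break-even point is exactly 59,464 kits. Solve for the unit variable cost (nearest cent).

At break-even, FC = Q × (P − VC), so P − VC = £3,629,200 ÷ 59,464 = £61.0319.
Variable cost per unit = £391.80 − £61.0319 = £330.77.

£330.77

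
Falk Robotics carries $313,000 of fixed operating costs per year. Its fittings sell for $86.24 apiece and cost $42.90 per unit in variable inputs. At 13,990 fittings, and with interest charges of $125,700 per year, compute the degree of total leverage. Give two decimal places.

Total contribution margin = 13,990 × $43.34 = $606,326.60.
Subtracting fixed costs: EBIT = $606,326.60 − $313,000 = $293,326.60. Interest = $125,700.00, so EBIT − I = $167,626.60.
Degree of total leverage = total CM / (EBIT − interest) = $606,326.60 / $167,626.60 = 3.6171.

3.62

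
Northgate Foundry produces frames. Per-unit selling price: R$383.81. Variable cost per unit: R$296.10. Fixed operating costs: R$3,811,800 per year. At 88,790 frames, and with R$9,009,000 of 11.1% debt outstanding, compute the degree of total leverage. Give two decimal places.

At 88,790 units, contribution = 88,790 × R$87.71 = R$7,787,770.90.
Subtracting fixed costs: EBIT = R$7,787,770.90 − R$3,811,800 = R$3,975,970.90. Interest = R$999,999.00.
DOL = R$7,787,770.90 ÷ R$3,975,970.90 = 1.9587; DFL = R$3,975,970.90 ÷ R$2,975,971.90 = 1.3360.
Combined leverage = 1.9587 × 1.3360 = 2.6168.

2.62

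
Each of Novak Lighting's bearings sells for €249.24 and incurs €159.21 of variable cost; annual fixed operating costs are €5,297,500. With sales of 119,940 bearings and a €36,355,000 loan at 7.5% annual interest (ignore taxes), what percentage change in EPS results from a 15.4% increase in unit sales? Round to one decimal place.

Total contribution margin = 119,940 × €90.03 = €10,798,198.20.
Operating income = contribution − fixed costs = €10,798,198.20 − €5,297,500 = €5,500,698.20.
Interest = €2,726,625.00, so EBIT − I = €2,774,073.20.
DCL = total CM / (EBIT − I) = €10,798,198.20 / €2,774,073.20 = 3.8925.
EPS therefore changes by 3.8925 × (+15.4%) = +59.9%.

+59.9%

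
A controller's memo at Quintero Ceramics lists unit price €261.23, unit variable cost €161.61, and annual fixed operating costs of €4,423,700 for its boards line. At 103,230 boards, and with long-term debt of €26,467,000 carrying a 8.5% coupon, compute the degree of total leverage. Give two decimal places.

2.85

At 103,230 units, contribution = 103,230 × €99.62 = €10,283,772.60.
EBIT = €10,283,772.60 − €4,423,700 = €5,860,072.60. Interest = €2,249,695.00, so EBIT − I = €3,610,377.60.
DCL = contribution ÷ (EBIT − I) = €10,283,772.60 ÷ €3,610,377.60 = 2.8484.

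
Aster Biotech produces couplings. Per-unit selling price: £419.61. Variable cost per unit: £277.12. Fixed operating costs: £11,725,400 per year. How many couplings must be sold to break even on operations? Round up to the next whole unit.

Each unit contributes £419.61 − £277.12 = £142.49.
Break-even Q = £11,725,400 / £142.49 = 82,289.28 → 82,290 couplings.

82,290 couplings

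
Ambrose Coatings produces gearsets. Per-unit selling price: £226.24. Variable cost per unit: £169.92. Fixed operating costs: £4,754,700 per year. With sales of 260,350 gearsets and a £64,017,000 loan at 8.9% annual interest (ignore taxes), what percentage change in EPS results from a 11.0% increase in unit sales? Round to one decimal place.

Total contribution margin = 260,350 × £56.32 = £14,662,912.00.
Operating income = contribution − fixed costs = £14,662,912.00 − £4,754,700 = £9,908,212.00.
Interest = £5,697,513.00, so EBIT − I = £4,210,699.00.
DCL = total CM / (EBIT − I) = £14,662,912.00 / £4,210,699.00 = 3.4823.
EPS therefore changes by 3.4823 × (+11.0%) = +38.3%.

+38.3%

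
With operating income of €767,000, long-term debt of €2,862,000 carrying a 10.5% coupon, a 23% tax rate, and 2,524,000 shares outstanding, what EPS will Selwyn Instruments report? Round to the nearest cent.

Interest = €300,510.00, so EBT = €767,000 − €300,510.00 = €466,490.00.
Net income = €466,490.00 × (1 − 0.23) = €359,197.30.
Per share: €359,197.30 / 2,524,000 shares = €0.14.

€0.14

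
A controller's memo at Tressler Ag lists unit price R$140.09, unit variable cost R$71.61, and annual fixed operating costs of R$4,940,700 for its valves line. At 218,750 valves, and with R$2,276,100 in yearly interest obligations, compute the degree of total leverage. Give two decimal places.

Total contribution margin = 218,750 × R$68.48 = R$14,980,000.00.
Subtracting fixed costs: EBIT = R$14,980,000.00 − R$4,940,700 = R$10,039,300.00. Interest = R$2,276,100.00.
DOL = R$14,980,000.00 ÷ R$10,039,300.00 = 1.4921; DFL = R$10,039,300.00 ÷ R$7,763,200.00 = 1.2932.
Combined leverage = 1.4921 × 1.2932 = 1.9296.

1.93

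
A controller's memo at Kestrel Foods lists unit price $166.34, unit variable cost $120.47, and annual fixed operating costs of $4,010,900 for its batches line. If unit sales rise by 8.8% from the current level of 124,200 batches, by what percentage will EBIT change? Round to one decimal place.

At 124,200 units, contribution = 124,200 × $45.87 = $5,697,054.00.
EBIT = $5,697,054.00 − $4,010,900 = $1,686,154.00.
Degree of operating leverage = $5,697,054.00 / $1,686,154.00 = 3.3787.
%ΔEBIT = DOL × %ΔSales = 3.3787 × +8.8% = +29.7%.

+29.7%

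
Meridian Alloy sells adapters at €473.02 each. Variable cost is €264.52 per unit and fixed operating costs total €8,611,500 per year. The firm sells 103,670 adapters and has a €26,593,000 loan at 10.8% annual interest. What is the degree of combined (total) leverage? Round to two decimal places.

Total contribution margin = 103,670 × €208.50 = €21,615,195.00.
Subtracting fixed costs: EBIT = €21,615,195.00 − €8,611,500 = €13,003,695.00. Interest = €2,872,044.00, so EBIT − I = €10,131,651.00.
Degree of total leverage = total CM / (EBIT − interest) = €21,615,195.00 / €10,131,651.00 = 2.1334.

2.13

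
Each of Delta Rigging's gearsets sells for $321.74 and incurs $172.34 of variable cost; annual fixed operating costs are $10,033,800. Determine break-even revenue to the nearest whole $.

Contribution margin per unit = $321.74 − $172.34 = $149.40, a CM ratio of $149.40 ÷ $321.74 = 0.4644.
Break-even sales = FC ÷ CM ratio = $10,033,800 × $321.74 / $149.40 = $21,608,265.

$21,608,265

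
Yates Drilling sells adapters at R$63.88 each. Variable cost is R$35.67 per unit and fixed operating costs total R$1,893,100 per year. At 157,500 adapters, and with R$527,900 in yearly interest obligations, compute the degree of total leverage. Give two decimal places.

2.20

At 157,500 units, contribution = 157,500 × R$28.21 = R$4,443,075.00.
EBIT = R$4,443,075.00 − R$1,893,100 = R$2,549,975.00. Interest = R$527,900.00, so EBIT − I = R$2,022,075.00.
Degree of total leverage = total CM / (EBIT − interest) = R$4,443,075.00 / R$2,022,075.00 = 2.1973.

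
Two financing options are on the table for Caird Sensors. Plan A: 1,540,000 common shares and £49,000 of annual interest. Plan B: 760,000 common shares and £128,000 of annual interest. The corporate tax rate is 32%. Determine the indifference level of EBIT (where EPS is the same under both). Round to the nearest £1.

£204,974

Set EPS_A = EPS_B: (EBIT − £49,000)(1 − 0.32) ÷ 1,540,000 = (EBIT − £128,000)(1 − 0.32) ÷ 760,000.
Cancelling (1 − t) and cross-multiplying: 760,000·(EBIT − 49,000) = 1,540,000·(EBIT − 128,000).
EBIT × (1,540,000 − 760,000) = 128,000 × 1,540,000 − 49,000 × 760,000 = 159,880,000,000, so EBIT = 159,880,000,000 ÷ 780,000 = 204,974.36.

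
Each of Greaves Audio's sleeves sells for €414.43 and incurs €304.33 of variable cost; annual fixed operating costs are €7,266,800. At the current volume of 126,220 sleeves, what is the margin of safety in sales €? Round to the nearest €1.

Each unit contributes €414.43 − €304.33 = €110.10. Break-even units = €7,266,800 ÷ €110.10 = 66,001.82; break-even revenue = 66,001.82 × €414.43 = €27,353,132.82.
Actual sales revenue = 126,220 × €414.43 = €52,309,354.60.
Margin of safety = €52,309,354.60 − €27,353,132.82 = €24,956,222.

€24,956,222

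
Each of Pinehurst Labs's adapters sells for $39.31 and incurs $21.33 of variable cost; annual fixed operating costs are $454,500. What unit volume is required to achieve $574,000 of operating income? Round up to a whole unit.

57,203 adapters

Unit CM = price − variable cost = $39.31 − $21.33 = $17.98.
Required volume = (fixed costs + target profit) ÷ CM = ($454,500 + $574,000) ÷ $17.98 = 57,202.45, so 57,203 adapters.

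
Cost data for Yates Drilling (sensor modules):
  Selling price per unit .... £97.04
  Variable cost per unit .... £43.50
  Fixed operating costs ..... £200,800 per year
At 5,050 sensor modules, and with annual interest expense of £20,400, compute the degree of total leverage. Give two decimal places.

5.50

At 5,050 units, contribution = 5,050 × £53.54 = £270,377.00.
Operating income = contribution − fixed costs = £270,377.00 − £200,800 = £69,577.00. Interest = £20,400.00, so EBIT − I = £49,177.00.
Degree of total leverage = total CM / (EBIT − interest) = £270,377.00 / £49,177.00 = 5.4980.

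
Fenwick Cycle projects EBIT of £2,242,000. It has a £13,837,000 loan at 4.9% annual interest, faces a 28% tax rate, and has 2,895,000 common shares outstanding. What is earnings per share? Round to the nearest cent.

£0.39

Pre-tax income = £2,242,000 − £678,013.00 = £1,563,987.00.
Net income = £1,563,987.00 × (1 − 0.28) = £1,126,070.64.
EPS = £1,126,070.64 ÷ 2,895,000 = £0.39.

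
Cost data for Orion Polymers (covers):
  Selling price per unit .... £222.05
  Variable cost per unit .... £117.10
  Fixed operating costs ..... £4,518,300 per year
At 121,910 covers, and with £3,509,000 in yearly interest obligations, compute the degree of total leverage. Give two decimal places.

Contribution at this volume is 121,910 × £104.95 = £12,794,454.50.
EBIT = £12,794,454.50 − £4,518,300 = £8,276,154.50. Interest = £3,509,000.00, so EBIT − I = £4,767,154.50.
DCL = contribution ÷ (EBIT − I) = £12,794,454.50 ÷ £4,767,154.50 = 2.6839.

2.68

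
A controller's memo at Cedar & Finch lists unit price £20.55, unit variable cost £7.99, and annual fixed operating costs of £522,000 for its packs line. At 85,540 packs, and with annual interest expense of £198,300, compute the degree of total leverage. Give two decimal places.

At 85,540 units, contribution = 85,540 × £12.56 = £1,074,382.40.
Subtracting fixed costs: EBIT = £1,074,382.40 − £522,000 = £552,382.40. Interest = £198,300.00, so EBIT − I = £354,082.40.
Degree of total leverage = total CM / (EBIT − interest) = £1,074,382.40 / £354,082.40 = 3.0343.

3.03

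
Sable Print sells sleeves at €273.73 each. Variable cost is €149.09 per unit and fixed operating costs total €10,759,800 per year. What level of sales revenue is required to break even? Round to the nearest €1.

CM per unit = €273.73 − €149.09 = €124.64; CM ratio = €124.64 / €273.73 = 0.4553.
Break-even revenue = fixed costs × price ÷ CM = €10,759,800 × €273.73 ÷ €124.64 = €23,630,296.

€23,630,296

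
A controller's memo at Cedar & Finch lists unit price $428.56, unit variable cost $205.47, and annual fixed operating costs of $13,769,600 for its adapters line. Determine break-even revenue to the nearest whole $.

Contribution margin per unit = $428.56 − $205.47 = $223.09, a CM ratio of $223.09 ÷ $428.56 = 0.5206.
Break-even sales = FC ÷ CM ratio = $13,769,600 × $428.56 / $223.09 = $26,451,655.

$26,451,655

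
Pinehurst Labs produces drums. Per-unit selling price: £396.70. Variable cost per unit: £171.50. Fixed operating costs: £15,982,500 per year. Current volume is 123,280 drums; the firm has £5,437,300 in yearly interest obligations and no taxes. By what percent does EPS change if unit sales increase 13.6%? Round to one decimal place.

At 123,280 units, contribution = 123,280 × £225.20 = £27,762,656.00.
Operating income = contribution − fixed costs = £27,762,656.00 − £15,982,500 = £11,780,156.00.
Interest = £5,437,300.00, so EBIT − I = £6,342,856.00.
Degree of combined leverage = contribution ÷ (EBIT − I) = £27,762,656.00 ÷ £6,342,856.00 = 4.3770.
EPS therefore changes by 4.3770 × (+13.6%) = +59.5%.

+59.5%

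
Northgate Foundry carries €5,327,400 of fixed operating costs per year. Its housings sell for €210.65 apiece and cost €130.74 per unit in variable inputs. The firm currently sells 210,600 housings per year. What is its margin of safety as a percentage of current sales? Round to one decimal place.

68.3%

Unit CM = price − variable cost = €210.65 − €130.74 = €79.91. Break-even units = €5,327,400 ÷ €79.91 = 66,667.50; break-even revenue = 66,667.50 × €210.65 = €14,043,509.07.
Current sales = 210,600 × €210.65 = €44,362,890.00.
Margin of safety = (€44,362,890.00 − €14,043,509.07) ÷ €44,362,890.00 = 68.3%.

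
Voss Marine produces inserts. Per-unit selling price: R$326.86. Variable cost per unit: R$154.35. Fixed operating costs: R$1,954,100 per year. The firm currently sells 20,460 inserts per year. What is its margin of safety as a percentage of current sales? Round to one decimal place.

Each unit contributes R$326.86 − R$154.35 = R$172.51. Break-even units = R$1,954,100 ÷ R$172.51 = 11,327.46; break-even revenue = 11,327.46 × R$326.86 = R$3,702,493.34.
Actual sales revenue = 20,460 × R$326.86 = R$6,687,555.60.
Margin of safety = (R$6,687,555.60 − R$3,702,493.34) ÷ R$6,687,555.60 = 44.6%.

44.6%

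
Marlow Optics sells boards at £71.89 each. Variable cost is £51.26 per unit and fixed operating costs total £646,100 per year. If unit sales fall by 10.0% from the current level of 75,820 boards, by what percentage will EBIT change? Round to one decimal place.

-17.0%

Total contribution margin = 75,820 × £20.63 = £1,564,166.60.
EBIT = £1,564,166.60 − £646,100 = £918,066.60.
Degree of operating leverage = £1,564,166.60 / £918,066.60 = 1.7038.
So EBIT moves 1.7038 × (-10.0%) = -17.0%.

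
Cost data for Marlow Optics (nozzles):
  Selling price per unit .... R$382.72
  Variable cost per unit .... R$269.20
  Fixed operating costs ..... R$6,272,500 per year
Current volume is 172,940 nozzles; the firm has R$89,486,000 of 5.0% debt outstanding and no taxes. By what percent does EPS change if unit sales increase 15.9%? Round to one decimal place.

+35.1%

Total contribution margin = 172,940 × R$113.52 = R$19,632,148.80.
Operating income = contribution − fixed costs = R$19,632,148.80 − R$6,272,500 = R$13,359,648.80.
Interest = R$4,474,300.00, so EBIT − I = R$8,885,348.80.
Degree of combined leverage = contribution ÷ (EBIT − I) = R$19,632,148.80 ÷ R$8,885,348.80 = 2.2095.
EPS therefore changes by 2.2095 × (+15.9%) = +35.1%.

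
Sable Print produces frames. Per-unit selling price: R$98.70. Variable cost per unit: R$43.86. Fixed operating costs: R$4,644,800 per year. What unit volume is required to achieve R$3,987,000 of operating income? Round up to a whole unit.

157,400 frames

Unit CM = price − variable cost = R$98.70 − R$43.86 = R$54.84.
Required volume = (fixed costs + target profit) ÷ CM = (R$4,644,800 + R$3,987,000) ÷ R$54.84 = 157,399.71, so 157,400 frames.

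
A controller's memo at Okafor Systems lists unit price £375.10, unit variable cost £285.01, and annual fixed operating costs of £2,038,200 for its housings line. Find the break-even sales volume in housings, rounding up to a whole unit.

22,625 housings

Each unit contributes £375.10 − £285.01 = £90.09.
Break-even Q = £2,038,200 / £90.09 = 22,624.04 → 22,625 housings.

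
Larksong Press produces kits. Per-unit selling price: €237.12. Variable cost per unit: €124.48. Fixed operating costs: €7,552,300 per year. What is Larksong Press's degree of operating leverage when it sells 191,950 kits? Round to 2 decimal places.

1.54

Contribution at this volume is 191,950 × €112.64 = €21,621,248.00.
Subtracting fixed costs: EBIT = €21,621,248.00 − €7,552,300 = €14,068,948.00.
So DOL = total CM / EBIT = €21,621,248.00 / €14,068,948.00 = 1.5368.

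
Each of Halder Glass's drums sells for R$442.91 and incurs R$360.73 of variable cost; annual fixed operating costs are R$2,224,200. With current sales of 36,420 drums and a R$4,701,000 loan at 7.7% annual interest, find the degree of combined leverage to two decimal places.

Total contribution margin = 36,420 × R$82.18 = R$2,992,995.60.
Subtracting fixed costs: EBIT = R$2,992,995.60 − R$2,224,200 = R$768,795.60. Interest = R$361,977.00, so EBIT − I = R$406,818.60.
Degree of total leverage = total CM / (EBIT − interest) = R$2,992,995.60 / R$406,818.60 = 7.3571.

7.36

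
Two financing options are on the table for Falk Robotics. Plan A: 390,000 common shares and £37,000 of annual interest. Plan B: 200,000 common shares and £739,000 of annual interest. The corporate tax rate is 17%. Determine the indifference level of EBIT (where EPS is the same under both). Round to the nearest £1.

Set EPS_A = EPS_B: (EBIT − £37,000)(1 − 0.17) ÷ 390,000 = (EBIT − £739,000)(1 − 0.17) ÷ 200,000.
The (1 − t) factor cancels: (EBIT − 37,000) × 200,000 = (EBIT − 739,000) × 390,000.
EBIT × (390,000 − 200,000) = 739,000 × 390,000 − 37,000 × 200,000 = 280,810,000,000, so EBIT = 280,810,000,000 ÷ 190,000 = 1,477,947.37.

£1,477,947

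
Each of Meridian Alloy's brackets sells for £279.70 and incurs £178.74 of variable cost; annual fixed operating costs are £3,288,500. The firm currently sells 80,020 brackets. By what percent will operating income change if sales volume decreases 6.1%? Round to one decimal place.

Contribution at this volume is 80,020 × £100.96 = £8,078,819.20.
EBIT = £8,078,819.20 − £3,288,500 = £4,790,319.20.
Degree of operating leverage = £8,078,819.20 / £4,790,319.20 = 1.6865.
Operating income changes by 1.6865 × -6.1% = -10.3%.

-10.3%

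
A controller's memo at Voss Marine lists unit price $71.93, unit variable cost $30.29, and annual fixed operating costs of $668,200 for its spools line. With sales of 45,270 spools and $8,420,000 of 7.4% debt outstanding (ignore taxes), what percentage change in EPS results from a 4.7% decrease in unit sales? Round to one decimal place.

Contribution at this volume is 45,270 × $41.64 = $1,885,042.80.
Subtracting fixed costs: EBIT = $1,885,042.80 − $668,200 = $1,216,842.80.
Interest = $623,080.00, so EBIT − I = $593,762.80.
DCL = total CM / (EBIT − I) = $1,885,042.80 / $593,762.80 = 3.1747.
EPS therefore changes by 3.1747 × (-4.7%) = -14.9%.

-14.9%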